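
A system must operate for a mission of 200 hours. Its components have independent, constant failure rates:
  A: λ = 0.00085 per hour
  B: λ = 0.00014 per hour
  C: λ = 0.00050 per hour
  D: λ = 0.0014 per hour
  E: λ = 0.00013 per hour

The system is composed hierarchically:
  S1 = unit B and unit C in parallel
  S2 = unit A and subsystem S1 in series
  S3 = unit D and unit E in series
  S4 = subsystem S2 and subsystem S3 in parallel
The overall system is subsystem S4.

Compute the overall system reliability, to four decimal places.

0.9582

R(A) = exp(−0.00085 × 200) = 0.843665
R(B) = exp(−0.00014 × 200) = 0.972388
R(C) = exp(−0.00050 × 200) = 0.904837
R(D) = exp(−0.0014 × 200) = 0.755784
R(E) = exp(−0.00013 × 200) = 0.974335
Parallel (B and C): 1 − (1 − 0.972388)(1 − 0.904837) = 0.997372
Series (A and [0.997372]): 0.843665 × 0.997372 = 0.841448
Series (D and E): 0.755784 × 0.974335 = 0.736387
Parallel ([0.841448] and [0.736387]): 1 − (1 − 0.841448)(1 − 0.736387) = 0.9582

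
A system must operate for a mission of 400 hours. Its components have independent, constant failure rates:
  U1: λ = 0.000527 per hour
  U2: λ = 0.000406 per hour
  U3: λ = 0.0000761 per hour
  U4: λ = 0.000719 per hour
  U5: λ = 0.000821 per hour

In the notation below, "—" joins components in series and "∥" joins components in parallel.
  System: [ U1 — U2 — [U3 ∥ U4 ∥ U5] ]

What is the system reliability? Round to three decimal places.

0.687

R(U1) = exp(−0.000527 × 400) = 0.80994
R(U2) = exp(−0.000406 × 400) = 0.85010
R(U3) = exp(−0.0000761 × 400) = 0.97002
R(U4) = exp(−0.000719 × 400) = 0.75006
R(U5) = exp(−0.000821 × 400) = 0.72007
Parallel (U3, U4, and U5): 1 − (1 − 0.97002)(1 − 0.75006)(1 − 0.72007) = 0.99790
Series (U1, U2, and [0.99790]): 0.80994 × 0.85010 × 0.99790 = 0.687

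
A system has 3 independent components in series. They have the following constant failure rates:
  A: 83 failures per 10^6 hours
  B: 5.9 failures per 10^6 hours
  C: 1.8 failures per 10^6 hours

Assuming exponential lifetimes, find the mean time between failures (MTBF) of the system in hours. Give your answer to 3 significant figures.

11000

Series of exponential components: λ_sys = Σ λ_i
λ_sys = 0.000083 + 0.0000059 + 0.0000018 = 9.0700e-05 /h
MTBF = 1 / λ_sys = 11000 h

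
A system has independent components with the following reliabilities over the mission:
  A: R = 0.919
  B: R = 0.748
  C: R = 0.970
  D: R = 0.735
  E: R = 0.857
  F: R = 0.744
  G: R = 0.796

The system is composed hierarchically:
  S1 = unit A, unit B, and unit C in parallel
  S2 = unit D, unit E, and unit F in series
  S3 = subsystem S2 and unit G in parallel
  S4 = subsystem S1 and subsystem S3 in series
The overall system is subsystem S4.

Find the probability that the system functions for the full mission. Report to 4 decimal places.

0.8911

Parallel (A, B, and C): 1 − (1 − 0.919000)(1 − 0.748000)(1 − 0.970000) = 0.999388
Series (D, E, and F): 0.735000 × 0.857000 × 0.744000 = 0.468642
Parallel ([0.468642] and G): 1 − (1 − 0.468642)(1 − 0.796000) = 0.891603
Series ([0.999388] and [0.891603]): 0.999388 × 0.891603 = 0.8911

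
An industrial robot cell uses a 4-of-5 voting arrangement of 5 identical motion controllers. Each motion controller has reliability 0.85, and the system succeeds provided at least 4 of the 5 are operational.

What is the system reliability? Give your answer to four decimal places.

0.8352

R = Σ_{i=4}^{5} C(5,i) p^i (1−p)^{5−i} with p = 0.85
C(5,4)·0.85^4·0.15^1 = 0.391505
C(5,5)·0.85^5·0.15^0 = 0.443705
Sum = 0.8352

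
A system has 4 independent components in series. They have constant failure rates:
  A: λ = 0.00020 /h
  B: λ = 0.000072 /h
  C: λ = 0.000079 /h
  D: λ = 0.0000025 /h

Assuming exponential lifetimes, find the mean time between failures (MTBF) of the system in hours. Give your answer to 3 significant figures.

2830

Series of exponential components: λ_sys = Σ λ_i
λ_sys = 0.00020 + 0.000072 + 0.000079 + 0.0000025 = 3.5350e-04 /h
MTBF = 1 / λ_sys = 2830 h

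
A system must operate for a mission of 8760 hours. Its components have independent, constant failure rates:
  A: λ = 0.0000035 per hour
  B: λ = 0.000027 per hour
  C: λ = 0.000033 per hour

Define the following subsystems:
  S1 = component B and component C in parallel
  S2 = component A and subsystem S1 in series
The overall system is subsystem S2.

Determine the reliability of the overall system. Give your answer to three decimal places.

0.919

R(A) = exp(−0.0000035 × 8760) = 0.96981
R(B) = exp(−0.000027 × 8760) = 0.78937
R(C) = exp(−0.000033 × 8760) = 0.74895
Parallel (B and C): 1 − (1 − 0.78937)(1 − 0.74895) = 0.94712
Series (A and [0.94712]): 0.96981 × 0.94712 = 0.919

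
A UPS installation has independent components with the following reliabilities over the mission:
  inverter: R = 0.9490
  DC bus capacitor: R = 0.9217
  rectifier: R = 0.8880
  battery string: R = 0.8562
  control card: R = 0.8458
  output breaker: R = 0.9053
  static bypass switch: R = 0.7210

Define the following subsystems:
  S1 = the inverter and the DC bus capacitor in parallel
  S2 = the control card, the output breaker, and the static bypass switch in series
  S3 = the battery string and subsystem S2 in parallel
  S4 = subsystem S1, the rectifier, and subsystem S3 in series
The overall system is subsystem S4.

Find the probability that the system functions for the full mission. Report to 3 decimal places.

0.827

Parallel (inverter and DC bus capacitor): 1 − (1 − 0.94900)(1 − 0.92170) = 0.99601
Series (control card, output breaker, and static bypass switch): 0.84580 × 0.90530 × 0.72100 = 0.55207
Parallel (battery string and [0.55207]): 1 − (1 − 0.85620)(1 − 0.55207) = 0.93559
Series ([0.99601], rectifier, and [0.93559]): 0.99601 × 0.88800 × 0.93559 = 0.827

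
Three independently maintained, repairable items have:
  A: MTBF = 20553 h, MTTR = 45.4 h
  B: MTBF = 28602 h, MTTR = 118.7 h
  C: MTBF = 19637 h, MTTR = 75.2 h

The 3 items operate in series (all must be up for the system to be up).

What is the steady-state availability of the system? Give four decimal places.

A(A) = MTBF/(MTBF+MTTR) = 20553/(20553+45.4) = 0.997796
A(B) = MTBF/(MTBF+MTTR) = 28602/(28602+118.7) = 0.995867
A(C) = MTBF/(MTBF+MTTR) = 19637/(19637+75.2) = 0.996185
Series availability: 0.997796 × 0.995867 × 0.996185 = 0.9899

0.9899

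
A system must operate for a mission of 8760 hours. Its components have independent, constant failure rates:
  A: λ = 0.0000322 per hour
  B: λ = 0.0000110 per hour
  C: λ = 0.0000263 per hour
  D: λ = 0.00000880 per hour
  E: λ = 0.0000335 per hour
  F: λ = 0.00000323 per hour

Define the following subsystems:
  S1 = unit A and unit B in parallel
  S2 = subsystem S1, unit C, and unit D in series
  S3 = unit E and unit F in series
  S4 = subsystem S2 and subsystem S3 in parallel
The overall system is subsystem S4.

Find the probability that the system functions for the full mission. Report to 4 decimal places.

R(A) = exp(−0.0000322 × 8760) = 0.754219
R(B) = exp(−0.0000110 × 8760) = 0.908137
R(C) = exp(−0.0000263 × 8760) = 0.794225
R(D) = exp(−0.00000880 × 8760) = 0.925808
R(E) = exp(−0.0000335 × 8760) = 0.745679
R(F) = exp(−0.00000323 × 8760) = 0.972102
Parallel (A and B): 1 − (1 − 0.754219)(1 − 0.908137) = 0.977422
Series ([0.977422], C, and D): 0.977422 × 0.794225 × 0.925808 = 0.718698
Series (E and F): 0.745679 × 0.972102 = 0.724876
Parallel ([0.718698] and [0.724876]): 1 − (1 − 0.718698)(1 − 0.724876) = 0.9226

0.9226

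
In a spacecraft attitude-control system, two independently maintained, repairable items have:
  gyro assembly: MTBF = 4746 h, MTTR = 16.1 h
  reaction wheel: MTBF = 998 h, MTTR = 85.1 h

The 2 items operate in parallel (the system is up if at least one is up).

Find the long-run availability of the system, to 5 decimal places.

A(gyro assembly) = MTBF/(MTBF+MTTR) = 4746/(4746+16.1) = 0.996619
A(reaction wheel) = MTBF/(MTBF+MTTR) = 998/(998+85.1) = 0.921429
Parallel availability: 1 − (1 − 0.996619)(1 − 0.921429) = 0.99973

0.99973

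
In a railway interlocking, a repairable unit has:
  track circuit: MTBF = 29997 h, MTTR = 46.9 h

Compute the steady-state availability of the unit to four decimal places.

A(track circuit) = MTBF/(MTBF+MTTR) = 29997/(29997+46.9) = 0.9984

0.9984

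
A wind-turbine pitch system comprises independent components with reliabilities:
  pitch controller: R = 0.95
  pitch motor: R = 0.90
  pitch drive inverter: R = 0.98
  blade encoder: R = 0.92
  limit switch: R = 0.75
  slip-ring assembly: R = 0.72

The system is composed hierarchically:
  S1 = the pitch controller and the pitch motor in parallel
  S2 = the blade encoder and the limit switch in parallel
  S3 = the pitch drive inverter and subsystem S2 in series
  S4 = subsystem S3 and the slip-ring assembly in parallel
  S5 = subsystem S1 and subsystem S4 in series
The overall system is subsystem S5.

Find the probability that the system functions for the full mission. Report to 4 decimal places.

Parallel (pitch controller and pitch motor): 1 − (1 − 0.950000)(1 − 0.900000) = 0.995000
Parallel (blade encoder and limit switch): 1 − (1 − 0.920000)(1 − 0.750000) = 0.980000
Series (pitch drive inverter and [0.980000]): 0.980000 × 0.980000 = 0.960400
Parallel ([0.960400] and slip-ring assembly): 1 − (1 − 0.960400)(1 − 0.720000) = 0.988912
Series ([0.995000] and [0.988912]): 0.995000 × 0.988912 = 0.9840

0.9840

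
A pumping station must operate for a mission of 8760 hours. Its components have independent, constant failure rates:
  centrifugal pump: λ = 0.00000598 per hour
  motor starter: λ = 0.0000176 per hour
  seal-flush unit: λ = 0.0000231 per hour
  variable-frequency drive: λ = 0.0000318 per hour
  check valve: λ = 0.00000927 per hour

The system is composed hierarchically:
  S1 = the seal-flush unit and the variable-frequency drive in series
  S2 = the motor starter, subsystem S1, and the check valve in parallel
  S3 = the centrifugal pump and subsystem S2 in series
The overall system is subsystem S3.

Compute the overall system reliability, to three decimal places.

R(centrifugal pump) = exp(−0.00000598 × 8760) = 0.94896
R(motor starter) = exp(−0.0000176 × 8760) = 0.85712
R(seal-flush unit) = exp(−0.0000231 × 8760) = 0.81680
R(variable-frequency drive) = exp(−0.0000318 × 8760) = 0.75687
R(check valve) = exp(−0.00000927 × 8760) = 0.92200
Series (seal-flush unit and variable-frequency drive): 0.81680 × 0.75687 = 0.61821
Parallel (motor starter, [0.61821], and check valve): 1 − (1 − 0.85712)(1 − 0.61821)(1 − 0.92200) = 0.99575
Series (centrifugal pump and [0.99575]): 0.94896 × 0.99575 = 0.945

0.945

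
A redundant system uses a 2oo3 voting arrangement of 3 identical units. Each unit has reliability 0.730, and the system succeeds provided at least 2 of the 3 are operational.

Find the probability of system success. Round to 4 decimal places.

R = Σ_{i=2}^{3} C(3,i) p^i (1−p)^{3−i} with p = 0.730
C(3,2)·0.730^2·0.270^1 = 0.431649
C(3,3)·0.730^3·0.270^0 = 0.389017
Sum = 0.8207

0.8207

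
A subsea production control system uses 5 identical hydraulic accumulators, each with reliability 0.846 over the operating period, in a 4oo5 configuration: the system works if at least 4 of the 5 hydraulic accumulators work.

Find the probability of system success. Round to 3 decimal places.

0.828

R = Σ_{i=4}^{5} C(5,i) p^i (1−p)^{5−i} with p = 0.846
C(5,4)·0.846^4·0.154^1 = 0.39443
C(5,5)·0.846^5·0.154^0 = 0.43336
Sum = 0.828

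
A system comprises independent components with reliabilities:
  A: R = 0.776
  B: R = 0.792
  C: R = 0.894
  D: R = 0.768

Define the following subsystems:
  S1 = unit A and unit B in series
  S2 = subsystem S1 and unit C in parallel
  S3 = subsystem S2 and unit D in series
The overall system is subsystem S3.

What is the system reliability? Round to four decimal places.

0.7366

Series (A and B): 0.776000 × 0.792000 = 0.614592
Parallel ([0.614592] and C): 1 − (1 − 0.614592)(1 − 0.894000) = 0.959147
Series ([0.959147] and D): 0.959147 × 0.768000 = 0.7366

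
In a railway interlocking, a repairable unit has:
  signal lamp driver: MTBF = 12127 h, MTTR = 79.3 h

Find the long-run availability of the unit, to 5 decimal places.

0.99350

A(signal lamp driver) = MTBF/(MTBF+MTTR) = 12127/(12127+79.3) = 0.99350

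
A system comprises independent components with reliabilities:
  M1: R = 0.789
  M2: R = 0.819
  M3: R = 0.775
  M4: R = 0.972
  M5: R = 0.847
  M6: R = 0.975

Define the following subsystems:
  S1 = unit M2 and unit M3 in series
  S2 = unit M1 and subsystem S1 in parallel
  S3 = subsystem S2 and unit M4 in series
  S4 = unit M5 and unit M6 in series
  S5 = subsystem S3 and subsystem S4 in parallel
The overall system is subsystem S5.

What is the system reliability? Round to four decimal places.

0.9821

Series (M2 and M3): 0.819000 × 0.775000 = 0.634725
Parallel (M1 and [0.634725]): 1 − (1 − 0.789000)(1 − 0.634725) = 0.922927
Series ([0.922927] and M4): 0.922927 × 0.972000 = 0.897085
Series (M5 and M6): 0.847000 × 0.975000 = 0.825825
Parallel ([0.897085] and [0.825825]): 1 − (1 − 0.897085)(1 − 0.825825) = 0.9821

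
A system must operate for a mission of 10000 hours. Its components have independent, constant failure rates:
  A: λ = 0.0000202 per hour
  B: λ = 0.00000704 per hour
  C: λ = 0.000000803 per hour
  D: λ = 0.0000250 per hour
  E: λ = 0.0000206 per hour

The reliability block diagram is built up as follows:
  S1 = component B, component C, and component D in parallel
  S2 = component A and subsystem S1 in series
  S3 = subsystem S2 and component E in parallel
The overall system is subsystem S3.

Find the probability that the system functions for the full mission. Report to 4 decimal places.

0.9659

R(A) = exp(−0.0000202 × 10000) = 0.817095
R(B) = exp(−0.00000704 × 10000) = 0.932021
R(C) = exp(−0.000000803 × 10000) = 0.992002
R(D) = exp(−0.0000250 × 10000) = 0.778801
R(E) = exp(−0.0000206 × 10000) = 0.813833
Parallel (B, C, and D): 1 − (1 − 0.932021)(1 − 0.992002)(1 − 0.778801) = 0.999880
Series (A and [0.999880]): 0.817095 × 0.999880 = 0.816997
Parallel ([0.816997] and E): 1 − (1 − 0.816997)(1 − 0.813833) = 0.9659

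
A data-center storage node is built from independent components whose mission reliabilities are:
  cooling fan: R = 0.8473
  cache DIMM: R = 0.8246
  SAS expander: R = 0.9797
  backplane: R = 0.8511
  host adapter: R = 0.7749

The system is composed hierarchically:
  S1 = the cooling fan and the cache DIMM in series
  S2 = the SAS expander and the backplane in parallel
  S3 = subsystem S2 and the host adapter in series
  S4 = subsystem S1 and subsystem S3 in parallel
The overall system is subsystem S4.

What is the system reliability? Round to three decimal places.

Series (cooling fan and cache DIMM): 0.84730 × 0.82460 = 0.69868
Parallel (SAS expander and backplane): 1 − (1 − 0.97970)(1 − 0.85110) = 0.99698
Series ([0.99698] and host adapter): 0.99698 × 0.77490 = 0.77256
Parallel ([0.69868] and [0.77256]): 1 − (1 − 0.69868)(1 − 0.77256) = 0.931

0.931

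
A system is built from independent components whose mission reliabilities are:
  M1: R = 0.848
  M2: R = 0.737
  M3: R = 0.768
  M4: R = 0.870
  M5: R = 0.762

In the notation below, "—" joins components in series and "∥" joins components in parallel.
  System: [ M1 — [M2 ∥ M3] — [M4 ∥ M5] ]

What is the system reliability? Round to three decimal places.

0.772

Parallel (M2 and M3): 1 − (1 − 0.73700)(1 − 0.76800) = 0.93898
Parallel (M4 and M5): 1 − (1 − 0.87000)(1 − 0.76200) = 0.96906
Series (M1, [0.93898], and [0.96906]): 0.84800 × 0.93898 × 0.96906 = 0.772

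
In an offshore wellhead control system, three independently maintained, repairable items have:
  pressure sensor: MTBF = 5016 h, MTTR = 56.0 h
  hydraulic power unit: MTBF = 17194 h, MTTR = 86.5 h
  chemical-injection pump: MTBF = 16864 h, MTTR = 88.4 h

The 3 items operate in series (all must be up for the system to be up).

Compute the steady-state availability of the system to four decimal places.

0.9789

A(pressure sensor) = MTBF/(MTBF+MTTR) = 5016/(5016+56.0) = 0.988959
A(hydraulic power unit) = MTBF/(MTBF+MTTR) = 17194/(17194+86.5) = 0.994994
A(chemical-injection pump) = MTBF/(MTBF+MTTR) = 16864/(16864+88.4) = 0.994785
Series availability: 0.988959 × 0.994994 × 0.994785 = 0.9789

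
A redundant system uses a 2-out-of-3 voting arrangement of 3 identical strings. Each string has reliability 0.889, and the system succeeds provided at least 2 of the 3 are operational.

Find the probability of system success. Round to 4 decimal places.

0.9658

R = Σ_{i=2}^{3} C(3,i) p^i (1−p)^{3−i} with p = 0.889
C(3,2)·0.889^2·0.111^1 = 0.263177
C(3,3)·0.889^3·0.111^0 = 0.702595
Sum = 0.9658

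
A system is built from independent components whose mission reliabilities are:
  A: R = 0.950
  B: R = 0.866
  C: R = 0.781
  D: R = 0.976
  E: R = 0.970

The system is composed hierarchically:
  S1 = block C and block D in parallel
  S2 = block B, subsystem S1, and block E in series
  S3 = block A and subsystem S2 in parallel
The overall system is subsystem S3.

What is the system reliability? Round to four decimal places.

0.9918

Parallel (C and D): 1 − (1 − 0.781000)(1 − 0.976000) = 0.994744
Series (B, [0.994744], and E): 0.866000 × 0.994744 × 0.970000 = 0.835605
Parallel (A and [0.835605]): 1 − (1 − 0.950000)(1 − 0.835605) = 0.9918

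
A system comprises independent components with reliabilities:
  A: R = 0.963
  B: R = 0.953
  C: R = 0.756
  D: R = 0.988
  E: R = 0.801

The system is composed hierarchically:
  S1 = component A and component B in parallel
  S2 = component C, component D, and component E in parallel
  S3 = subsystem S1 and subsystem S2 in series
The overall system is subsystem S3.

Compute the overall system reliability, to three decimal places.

Parallel (A and B): 1 − (1 − 0.96300)(1 − 0.95300) = 0.99826
Parallel (C, D, and E): 1 − (1 − 0.75600)(1 − 0.98800)(1 − 0.80100) = 0.99942
Series ([0.99826] and [0.99942]): 0.99826 × 0.99942 = 0.998

0.998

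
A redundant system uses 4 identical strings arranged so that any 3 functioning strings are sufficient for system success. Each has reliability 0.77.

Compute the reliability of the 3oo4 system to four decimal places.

R = Σ_{i=3}^{4} C(4,i) p^i (1−p)^{4−i} with p = 0.77
C(4,3)·0.77^3·0.23^1 = 0.420010
C(4,4)·0.77^4·0.23^0 = 0.351530
Sum = 0.7715

0.7715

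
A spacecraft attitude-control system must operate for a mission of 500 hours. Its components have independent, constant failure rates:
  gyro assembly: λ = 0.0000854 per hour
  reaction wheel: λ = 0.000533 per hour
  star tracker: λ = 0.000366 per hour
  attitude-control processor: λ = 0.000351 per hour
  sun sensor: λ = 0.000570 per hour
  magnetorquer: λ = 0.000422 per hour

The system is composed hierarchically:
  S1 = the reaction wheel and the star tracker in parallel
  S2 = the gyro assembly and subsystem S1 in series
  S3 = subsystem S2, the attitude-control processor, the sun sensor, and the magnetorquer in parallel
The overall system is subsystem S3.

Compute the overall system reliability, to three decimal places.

R(gyro assembly) = exp(−0.0000854 × 500) = 0.95820
R(reaction wheel) = exp(−0.000533 × 500) = 0.76606
R(star tracker) = exp(−0.000366 × 500) = 0.83277
R(attitude-control processor) = exp(−0.000351 × 500) = 0.83904
R(sun sensor) = exp(−0.000570 × 500) = 0.75201
R(magnetorquer) = exp(−0.000422 × 500) = 0.80977
Parallel (reaction wheel and star tracker): 1 − (1 − 0.76606)(1 − 0.83277) = 0.96088
Series (gyro assembly and [0.96088]): 0.95820 × 0.96088 = 0.92072
Parallel ([0.92072], attitude-control processor, sun sensor, and magnetorquer): 1 − (1 − 0.92072)(1 − 0.83904)(1 − 0.75201)(1 − 0.80977) = 0.999

0.999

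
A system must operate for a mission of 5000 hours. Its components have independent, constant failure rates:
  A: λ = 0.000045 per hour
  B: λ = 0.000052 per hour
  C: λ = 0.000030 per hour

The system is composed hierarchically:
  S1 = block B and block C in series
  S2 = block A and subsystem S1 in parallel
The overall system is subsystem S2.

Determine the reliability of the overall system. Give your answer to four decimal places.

R(A) = exp(−0.000045 × 5000) = 0.798516
R(B) = exp(−0.000052 × 5000) = 0.771052
R(C) = exp(−0.000030 × 5000) = 0.860708
Series (B and C): 0.771052 × 0.860708 = 0.663651
Parallel (A and [0.663651]): 1 − (1 − 0.798516)(1 − 0.663651) = 0.9322

0.9322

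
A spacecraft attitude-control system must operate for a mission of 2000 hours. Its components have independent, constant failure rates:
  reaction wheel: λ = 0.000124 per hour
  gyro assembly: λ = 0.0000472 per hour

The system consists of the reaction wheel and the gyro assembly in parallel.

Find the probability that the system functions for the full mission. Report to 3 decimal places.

R(reaction wheel) = exp(−0.000124 × 2000) = 0.78036
R(gyro assembly) = exp(−0.0000472 × 2000) = 0.90992
Parallel (reaction wheel and gyro assembly): 1 − (1 − 0.78036)(1 − 0.90992) = 0.980

0.980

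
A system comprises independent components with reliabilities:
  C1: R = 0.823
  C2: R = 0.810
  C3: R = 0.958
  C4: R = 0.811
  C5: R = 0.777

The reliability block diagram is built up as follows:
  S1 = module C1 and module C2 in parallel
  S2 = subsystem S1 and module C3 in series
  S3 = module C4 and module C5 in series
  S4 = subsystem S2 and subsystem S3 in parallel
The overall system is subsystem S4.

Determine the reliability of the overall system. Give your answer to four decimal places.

Parallel (C1 and C2): 1 − (1 − 0.823000)(1 − 0.810000) = 0.966370
Series ([0.966370] and C3): 0.966370 × 0.958000 = 0.925782
Series (C4 and C5): 0.811000 × 0.777000 = 0.630147
Parallel ([0.925782] and [0.630147]): 1 − (1 − 0.925782)(1 − 0.630147) = 0.9726

0.9726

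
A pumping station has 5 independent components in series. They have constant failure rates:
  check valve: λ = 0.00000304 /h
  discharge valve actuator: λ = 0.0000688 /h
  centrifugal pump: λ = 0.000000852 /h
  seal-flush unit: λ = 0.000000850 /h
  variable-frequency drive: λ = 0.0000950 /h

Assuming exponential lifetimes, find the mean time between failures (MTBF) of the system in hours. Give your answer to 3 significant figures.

5930

Series of exponential components: λ_sys = Σ λ_i
λ_sys = 0.00000304 + 0.0000688 + 0.000000852 + 0.000000850 + 0.0000950 = 1.6854e-04 /h
MTBF = 1 / λ_sys = 5930 h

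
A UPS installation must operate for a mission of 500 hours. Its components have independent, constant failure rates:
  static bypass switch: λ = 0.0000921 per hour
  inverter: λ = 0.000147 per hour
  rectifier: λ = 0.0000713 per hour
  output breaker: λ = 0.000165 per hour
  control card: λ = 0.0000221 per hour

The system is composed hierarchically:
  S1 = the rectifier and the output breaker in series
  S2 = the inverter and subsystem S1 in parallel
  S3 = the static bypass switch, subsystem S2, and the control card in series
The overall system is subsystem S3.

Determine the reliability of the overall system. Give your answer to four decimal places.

0.9370

R(static bypass switch) = exp(−0.0000921 × 500) = 0.954994
R(inverter) = exp(−0.000147 × 500) = 0.929136
R(rectifier) = exp(−0.0000713 × 500) = 0.964978
R(output breaker) = exp(−0.000165 × 500) = 0.920811
R(control card) = exp(−0.0000221 × 500) = 0.989011
Series (rectifier and output breaker): 0.964978 × 0.920811 = 0.888562
Parallel (inverter and [0.888562]): 1 − (1 − 0.929136)(1 − 0.888562) = 0.992103
Series (static bypass switch, [0.992103], and control card): 0.954994 × 0.992103 × 0.989011 = 0.9370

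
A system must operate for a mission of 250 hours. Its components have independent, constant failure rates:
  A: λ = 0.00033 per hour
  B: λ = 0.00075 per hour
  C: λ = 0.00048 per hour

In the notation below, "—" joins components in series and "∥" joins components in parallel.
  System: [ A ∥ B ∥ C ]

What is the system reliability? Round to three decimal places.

0.998

R(A) = exp(−0.00033 × 250) = 0.92081
R(B) = exp(−0.00075 × 250) = 0.82903
R(C) = exp(−0.00048 × 250) = 0.88692
Parallel (A, B, and C): 1 − (1 − 0.92081)(1 − 0.82903)(1 − 0.88692) = 0.998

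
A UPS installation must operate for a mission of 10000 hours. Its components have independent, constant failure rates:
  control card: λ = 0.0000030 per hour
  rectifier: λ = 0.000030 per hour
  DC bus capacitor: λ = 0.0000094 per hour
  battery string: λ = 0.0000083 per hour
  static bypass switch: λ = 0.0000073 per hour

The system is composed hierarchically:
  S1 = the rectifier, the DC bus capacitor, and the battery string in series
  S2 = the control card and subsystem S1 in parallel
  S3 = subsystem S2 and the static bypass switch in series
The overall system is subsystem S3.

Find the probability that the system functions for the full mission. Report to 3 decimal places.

0.919

R(control card) = exp(−0.0000030 × 10000) = 0.97045
R(rectifier) = exp(−0.000030 × 10000) = 0.74082
R(DC bus capacitor) = exp(−0.0000094 × 10000) = 0.91028
R(battery string) = exp(−0.0000083 × 10000) = 0.92035
R(static bypass switch) = exp(−0.0000073 × 10000) = 0.92960
Series (rectifier, DC bus capacitor, and battery string): 0.74082 × 0.91028 × 0.92035 = 0.62064
Parallel (control card and [0.62064]): 1 − (1 − 0.97045)(1 − 0.62064) = 0.98879
Series ([0.98879] and static bypass switch): 0.98879 × 0.92960 = 0.919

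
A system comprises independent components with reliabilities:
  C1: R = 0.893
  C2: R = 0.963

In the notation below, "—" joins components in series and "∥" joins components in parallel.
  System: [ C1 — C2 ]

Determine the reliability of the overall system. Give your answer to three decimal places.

Series (C1 and C2): 0.89300 × 0.96300 = 0.860

0.860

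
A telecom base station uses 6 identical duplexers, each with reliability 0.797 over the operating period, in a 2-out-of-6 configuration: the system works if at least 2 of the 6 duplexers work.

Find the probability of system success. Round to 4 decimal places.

R = Σ_{i=2}^{6} C(6,i) p^i (1−p)^{6−i} with p = 0.797
C(6,2)·0.797^2·0.203^4 = 0.016181
C(6,3)·0.797^3·0.203^3 = 0.084702
C(6,4)·0.797^4·0.203^2 = 0.249412
C(6,5)·0.797^5·0.203^1 = 0.391687
C(6,6)·0.797^6·0.203^0 = 0.256301
Sum = 0.9983

0.9983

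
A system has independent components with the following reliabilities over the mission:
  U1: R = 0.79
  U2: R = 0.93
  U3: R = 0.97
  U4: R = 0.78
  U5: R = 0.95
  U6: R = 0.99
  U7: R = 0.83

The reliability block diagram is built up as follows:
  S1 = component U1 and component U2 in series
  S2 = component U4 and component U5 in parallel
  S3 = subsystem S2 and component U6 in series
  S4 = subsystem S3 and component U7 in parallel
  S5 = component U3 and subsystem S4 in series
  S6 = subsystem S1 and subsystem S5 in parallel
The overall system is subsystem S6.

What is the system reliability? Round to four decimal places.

Series (U1 and U2): 0.790000 × 0.930000 = 0.734700
Parallel (U4 and U5): 1 − (1 − 0.780000)(1 − 0.950000) = 0.989000
Series ([0.989000] and U6): 0.989000 × 0.990000 = 0.979110
Parallel ([0.979110] and U7): 1 − (1 − 0.979110)(1 − 0.830000) = 0.996449
Series (U3 and [0.996449]): 0.970000 × 0.996449 = 0.966556
Parallel ([0.734700] and [0.966556]): 1 − (1 − 0.734700)(1 − 0.966556) = 0.9911

0.9911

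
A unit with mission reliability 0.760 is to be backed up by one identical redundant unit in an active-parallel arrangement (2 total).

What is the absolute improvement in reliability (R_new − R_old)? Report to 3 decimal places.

R_before = 0.760
R_after = 1 − (1 − 0.760)^2 = 0.942
ΔR = 0.942 − 0.760 = 0.182

0.182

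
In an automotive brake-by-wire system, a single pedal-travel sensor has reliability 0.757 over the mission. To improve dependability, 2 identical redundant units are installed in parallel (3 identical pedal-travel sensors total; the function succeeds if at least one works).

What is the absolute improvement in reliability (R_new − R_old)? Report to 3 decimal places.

R_before = 0.757
R_after = 1 − (1 − 0.757)^3 = 0.986
ΔR = 0.986 − 0.757 = 0.229

0.229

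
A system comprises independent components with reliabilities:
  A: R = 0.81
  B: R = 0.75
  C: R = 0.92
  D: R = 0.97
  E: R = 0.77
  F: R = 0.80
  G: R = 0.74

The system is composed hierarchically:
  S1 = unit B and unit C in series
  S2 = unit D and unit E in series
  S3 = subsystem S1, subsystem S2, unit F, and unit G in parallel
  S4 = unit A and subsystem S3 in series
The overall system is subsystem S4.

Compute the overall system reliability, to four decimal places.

Series (B and C): 0.750000 × 0.920000 = 0.690000
Series (D and E): 0.970000 × 0.770000 = 0.746900
Parallel ([0.690000], [0.746900], F, and G): 1 − (1 − 0.690000)(1 − 0.746900)(1 − 0.800000)(1 − 0.740000) = 0.995920
Series (A and [0.995920]): 0.810000 × 0.995920 = 0.8067

0.8067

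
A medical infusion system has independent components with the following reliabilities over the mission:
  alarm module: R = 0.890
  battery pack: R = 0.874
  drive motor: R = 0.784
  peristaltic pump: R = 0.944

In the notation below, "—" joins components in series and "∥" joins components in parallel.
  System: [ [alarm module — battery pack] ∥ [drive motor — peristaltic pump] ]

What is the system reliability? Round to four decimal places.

Series (alarm module and battery pack): 0.890000 × 0.874000 = 0.777860
Series (drive motor and peristaltic pump): 0.784000 × 0.944000 = 0.740096
Parallel ([0.777860] and [0.740096]): 1 − (1 − 0.777860)(1 − 0.740096) = 0.9423

0.9423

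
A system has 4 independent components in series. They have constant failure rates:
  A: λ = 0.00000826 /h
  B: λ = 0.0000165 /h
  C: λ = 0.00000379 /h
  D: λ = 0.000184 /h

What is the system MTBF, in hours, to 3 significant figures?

4700

Series of exponential components: λ_sys = Σ λ_i
λ_sys = 0.00000826 + 0.0000165 + 0.00000379 + 0.000184 = 2.1255e-04 /h
MTBF = 1 / λ_sys = 4700 h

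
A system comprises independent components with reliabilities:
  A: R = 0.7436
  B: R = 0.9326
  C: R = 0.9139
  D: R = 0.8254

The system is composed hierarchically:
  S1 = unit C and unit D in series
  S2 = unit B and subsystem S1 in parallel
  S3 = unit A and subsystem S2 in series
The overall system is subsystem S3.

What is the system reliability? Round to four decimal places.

Series (C and D): 0.913900 × 0.825400 = 0.754333
Parallel (B and [0.754333]): 1 − (1 − 0.932600)(1 − 0.754333) = 0.983442
Series (A and [0.983442]): 0.743600 × 0.983442 = 0.7313

0.7313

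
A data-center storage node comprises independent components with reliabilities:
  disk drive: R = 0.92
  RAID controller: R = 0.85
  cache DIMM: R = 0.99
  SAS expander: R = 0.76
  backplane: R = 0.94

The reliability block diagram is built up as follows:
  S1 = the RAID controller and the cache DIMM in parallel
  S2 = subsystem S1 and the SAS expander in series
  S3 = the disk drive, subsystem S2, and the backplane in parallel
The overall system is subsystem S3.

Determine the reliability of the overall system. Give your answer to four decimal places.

0.9988

Parallel (RAID controller and cache DIMM): 1 − (1 − 0.850000)(1 − 0.990000) = 0.998500
Series ([0.998500] and SAS expander): 0.998500 × 0.760000 = 0.758860
Parallel (disk drive, [0.758860], and backplane): 1 − (1 − 0.920000)(1 − 0.758860)(1 − 0.940000) = 0.9988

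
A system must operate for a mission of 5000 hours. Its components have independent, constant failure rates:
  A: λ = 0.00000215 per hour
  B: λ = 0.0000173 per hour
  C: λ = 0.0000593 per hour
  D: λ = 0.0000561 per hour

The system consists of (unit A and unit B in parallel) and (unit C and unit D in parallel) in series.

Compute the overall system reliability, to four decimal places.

R(A) = exp(−0.00000215 × 5000) = 0.989308
R(B) = exp(−0.0000173 × 5000) = 0.917136
R(C) = exp(−0.0000593 × 5000) = 0.743416
R(D) = exp(−0.0000561 × 5000) = 0.755406
Parallel (A and B): 1 − (1 − 0.989308)(1 − 0.917136) = 0.999114
Parallel (C and D): 1 − (1 − 0.743416)(1 − 0.755406) = 0.937241
Series ([0.999114] and [0.937241]): 0.999114 × 0.937241 = 0.9364

0.9364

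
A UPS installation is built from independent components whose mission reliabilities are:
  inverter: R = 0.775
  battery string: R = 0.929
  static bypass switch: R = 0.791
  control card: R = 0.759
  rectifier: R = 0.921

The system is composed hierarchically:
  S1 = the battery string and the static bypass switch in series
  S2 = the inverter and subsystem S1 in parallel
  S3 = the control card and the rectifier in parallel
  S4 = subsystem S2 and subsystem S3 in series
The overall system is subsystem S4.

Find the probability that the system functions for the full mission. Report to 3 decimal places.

Series (battery string and static bypass switch): 0.92900 × 0.79100 = 0.73484
Parallel (inverter and [0.73484]): 1 − (1 − 0.77500)(1 − 0.73484) = 0.94034
Parallel (control card and rectifier): 1 − (1 − 0.75900)(1 − 0.92100) = 0.98096
Series ([0.94034] and [0.98096]): 0.94034 × 0.98096 = 0.922

0.922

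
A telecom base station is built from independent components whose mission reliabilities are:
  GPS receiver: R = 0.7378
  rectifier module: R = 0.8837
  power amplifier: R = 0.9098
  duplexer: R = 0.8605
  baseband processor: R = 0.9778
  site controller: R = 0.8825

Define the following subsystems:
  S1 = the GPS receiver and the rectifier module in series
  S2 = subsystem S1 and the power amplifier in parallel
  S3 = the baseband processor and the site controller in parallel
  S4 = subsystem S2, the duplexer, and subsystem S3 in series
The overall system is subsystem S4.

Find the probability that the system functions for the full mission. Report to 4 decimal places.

0.8313

Series (GPS receiver and rectifier module): 0.737800 × 0.883700 = 0.651994
Parallel ([0.651994] and power amplifier): 1 − (1 − 0.651994)(1 − 0.909800) = 0.968610
Parallel (baseband processor and site controller): 1 − (1 − 0.977800)(1 − 0.882500) = 0.997392
Series ([0.968610], duplexer, and [0.997392]): 0.968610 × 0.860500 × 0.997392 = 0.8313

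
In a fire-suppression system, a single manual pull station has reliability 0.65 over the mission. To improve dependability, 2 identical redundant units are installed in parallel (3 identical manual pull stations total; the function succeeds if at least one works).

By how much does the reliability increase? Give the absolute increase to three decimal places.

0.307

R_before = 0.65
R_after = 1 − (1 − 0.65)^3 = 0.957
ΔR = 0.957 − 0.65 = 0.307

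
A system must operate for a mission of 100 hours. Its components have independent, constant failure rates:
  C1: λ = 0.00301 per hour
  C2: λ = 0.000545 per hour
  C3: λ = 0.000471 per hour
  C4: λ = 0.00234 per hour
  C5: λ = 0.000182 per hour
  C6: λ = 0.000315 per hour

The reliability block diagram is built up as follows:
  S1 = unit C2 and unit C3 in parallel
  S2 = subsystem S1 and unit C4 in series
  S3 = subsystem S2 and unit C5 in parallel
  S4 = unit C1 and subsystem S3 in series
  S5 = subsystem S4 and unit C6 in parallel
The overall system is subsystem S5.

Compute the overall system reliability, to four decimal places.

0.9919

R(C1) = exp(−0.00301 × 100) = 0.740078
R(C2) = exp(−0.000545 × 100) = 0.946959
R(C3) = exp(−0.000471 × 100) = 0.953992
R(C4) = exp(−0.00234 × 100) = 0.791362
R(C5) = exp(−0.000182 × 100) = 0.981965
R(C6) = exp(−0.000315 × 100) = 0.968991
Parallel (C2 and C3): 1 − (1 − 0.946959)(1 − 0.953992) = 0.997560
Series ([0.997560] and C4): 0.997560 × 0.791362 = 0.789431
Parallel ([0.789431] and C5): 1 − (1 − 0.789431)(1 − 0.981965) = 0.996202
Series (C1 and [0.996202]): 0.740078 × 0.996202 = 0.737267
Parallel ([0.737267] and C6): 1 − (1 − 0.737267)(1 − 0.968991) = 0.9919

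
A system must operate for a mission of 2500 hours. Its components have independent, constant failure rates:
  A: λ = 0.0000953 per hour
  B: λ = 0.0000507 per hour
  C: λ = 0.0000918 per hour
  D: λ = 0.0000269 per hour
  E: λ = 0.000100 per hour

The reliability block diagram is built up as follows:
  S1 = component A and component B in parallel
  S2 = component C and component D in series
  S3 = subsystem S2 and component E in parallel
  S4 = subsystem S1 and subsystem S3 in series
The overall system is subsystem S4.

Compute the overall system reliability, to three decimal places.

R(A) = exp(−0.0000953 × 2500) = 0.78801
R(B) = exp(−0.0000507 × 2500) = 0.88095
R(C) = exp(−0.0000918 × 2500) = 0.79493
R(D) = exp(−0.0000269 × 2500) = 0.93496
R(E) = exp(−0.000100 × 2500) = 0.77880
Parallel (A and B): 1 − (1 − 0.78801)(1 − 0.88095) = 0.97476
Series (C and D): 0.79493 × 0.93496 = 0.74323
Parallel ([0.74323] and E): 1 − (1 − 0.74323)(1 − 0.77880) = 0.94320
Series ([0.97476] and [0.94320]): 0.97476 × 0.94320 = 0.919

0.919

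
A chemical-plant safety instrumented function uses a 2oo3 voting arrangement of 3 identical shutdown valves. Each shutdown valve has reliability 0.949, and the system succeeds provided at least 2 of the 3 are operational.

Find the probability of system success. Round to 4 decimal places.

R = Σ_{i=2}^{3} C(3,i) p^i (1−p)^{3−i} with p = 0.949
C(3,2)·0.949^2·0.051^1 = 0.137792
C(3,3)·0.949^3·0.051^0 = 0.854670
Sum = 0.9925

0.9925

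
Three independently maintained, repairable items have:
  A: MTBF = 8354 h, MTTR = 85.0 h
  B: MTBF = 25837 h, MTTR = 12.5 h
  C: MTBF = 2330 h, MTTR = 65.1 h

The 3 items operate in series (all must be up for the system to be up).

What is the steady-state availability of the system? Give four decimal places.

A(A) = MTBF/(MTBF+MTTR) = 8354/(8354+85.0) = 0.989928
A(B) = MTBF/(MTBF+MTTR) = 25837/(25837+12.5) = 0.999516
A(C) = MTBF/(MTBF+MTTR) = 2330/(2330+65.1) = 0.972820
Series availability: 0.989928 × 0.999516 × 0.972820 = 0.9626

0.9626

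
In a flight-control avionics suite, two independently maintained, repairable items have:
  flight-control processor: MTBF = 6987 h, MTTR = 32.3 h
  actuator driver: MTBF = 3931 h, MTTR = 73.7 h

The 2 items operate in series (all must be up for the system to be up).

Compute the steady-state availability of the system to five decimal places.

0.97708

A(flight-control processor) = MTBF/(MTBF+MTTR) = 6987/(6987+32.3) = 0.995398
A(actuator driver) = MTBF/(MTBF+MTTR) = 3931/(3931+73.7) = 0.981597
Series availability: 0.995398 × 0.981597 = 0.97708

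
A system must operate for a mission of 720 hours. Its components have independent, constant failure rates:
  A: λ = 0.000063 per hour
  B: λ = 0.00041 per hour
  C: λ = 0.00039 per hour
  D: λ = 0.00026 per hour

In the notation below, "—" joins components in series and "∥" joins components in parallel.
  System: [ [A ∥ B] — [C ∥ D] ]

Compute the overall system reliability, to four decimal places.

0.9473

R(A) = exp(−0.000063 × 720) = 0.955653
R(B) = exp(−0.00041 × 720) = 0.744383
R(C) = exp(−0.00039 × 720) = 0.755179
R(D) = exp(−0.00026 × 720) = 0.829278
Parallel (A and B): 1 − (1 − 0.955653)(1 − 0.744383) = 0.988664
Parallel (C and D): 1 − (1 − 0.755179)(1 − 0.829278) = 0.958204
Series ([0.988664] and [0.958204]): 0.988664 × 0.958204 = 0.9473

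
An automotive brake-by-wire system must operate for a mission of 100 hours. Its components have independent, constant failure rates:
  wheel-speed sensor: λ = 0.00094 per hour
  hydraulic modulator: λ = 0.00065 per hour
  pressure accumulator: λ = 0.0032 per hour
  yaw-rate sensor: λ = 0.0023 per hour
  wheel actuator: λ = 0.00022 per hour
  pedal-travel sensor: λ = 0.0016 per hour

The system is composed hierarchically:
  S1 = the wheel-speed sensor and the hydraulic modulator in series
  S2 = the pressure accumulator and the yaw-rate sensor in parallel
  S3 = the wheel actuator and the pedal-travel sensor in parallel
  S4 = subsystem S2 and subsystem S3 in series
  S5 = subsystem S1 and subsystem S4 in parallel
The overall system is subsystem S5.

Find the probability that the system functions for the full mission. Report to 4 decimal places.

0.9913

R(wheel-speed sensor) = exp(−0.00094 × 100) = 0.910283
R(hydraulic modulator) = exp(−0.00065 × 100) = 0.937067
R(pressure accumulator) = exp(−0.0032 × 100) = 0.726149
R(yaw-rate sensor) = exp(−0.0023 × 100) = 0.794534
R(wheel actuator) = exp(−0.00022 × 100) = 0.978240
R(pedal-travel sensor) = exp(−0.0016 × 100) = 0.852144
Series (wheel-speed sensor and hydraulic modulator): 0.910283 × 0.937067 = 0.852996
Parallel (pressure accumulator and yaw-rate sensor): 1 − (1 − 0.726149)(1 − 0.794534) = 0.943733
Parallel (wheel actuator and pedal-travel sensor): 1 − (1 − 0.978240)(1 − 0.852144) = 0.996783
Series ([0.943733] and [0.996783]): 0.943733 × 0.996783 = 0.940697
Parallel ([0.852996] and [0.940697]): 1 − (1 − 0.852996)(1 − 0.940697) = 0.9913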